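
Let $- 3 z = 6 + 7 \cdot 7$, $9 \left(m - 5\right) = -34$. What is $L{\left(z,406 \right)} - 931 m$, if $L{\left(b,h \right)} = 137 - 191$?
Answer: $- \frac{10727}{9} \approx -1191.9$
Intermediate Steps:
$m = \frac{11}{9}$ ($m = 5 + \frac{1}{9} \left(-34\right) = 5 - \frac{34}{9} = \frac{11}{9} \approx 1.2222$)
$z = - \frac{55}{3}$ ($z = - \frac{6 + 7 \cdot 7}{3} = - \frac{6 + 49}{3} = \left(- \frac{1}{3}\right) 55 = - \frac{55}{3} \approx -18.333$)
$L{\left(b,h \right)} = -54$ ($L{\left(b,h \right)} = 137 - 191 = -54$)
$L{\left(z,406 \right)} - 931 m = -54 - 931 \cdot \frac{11}{9} = -54 - \frac{10241}{9} = - \frac{10727}{9}$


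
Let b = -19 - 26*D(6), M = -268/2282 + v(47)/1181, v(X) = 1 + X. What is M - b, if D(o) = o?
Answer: 235712689/1347521 ≈ 174.92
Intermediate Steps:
M = -103486/1347521 (M = -268/2282 + (1 + 47)/1181 = -268*1/2282 + 48*(1/1181) = -134/1141 + 48/1181 = -103486/1347521 ≈ -0.076797)
b = -175 (b = -19 - 26*6 = -19 - 156 = -175)
M - b = -103486/1347521 - 1*(-175) = -103486/1347521 + 175 = 235712689/1347521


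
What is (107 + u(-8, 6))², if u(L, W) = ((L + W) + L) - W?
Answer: 8281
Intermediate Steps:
u(L, W) = 2*L (u(L, W) = (W + 2*L) - W = 2*L)
(107 + u(-8, 6))² = (107 + 2*(-8))² = (107 - 16)² = 91² = 8281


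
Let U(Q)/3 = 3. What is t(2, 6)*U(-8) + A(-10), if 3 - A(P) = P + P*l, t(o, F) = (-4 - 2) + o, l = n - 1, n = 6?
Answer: 27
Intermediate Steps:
l = 5 (l = 6 - 1 = 5)
t(o, F) = -6 + o
U(Q) = 9 (U(Q) = 3*3 = 9)
A(P) = 3 - 6*P (A(P) = 3 - (P + P*5) = 3 - (P + 5*P) = 3 - 6*P)
t(2, 6)*U(-8) + A(-10) = (-6 + 2)*9 + (3 - 6*(-10)) = -4*9 + (3 + 60) = -36 + 63 = 27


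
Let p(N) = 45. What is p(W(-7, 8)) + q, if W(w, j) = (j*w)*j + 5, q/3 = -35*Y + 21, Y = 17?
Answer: -1677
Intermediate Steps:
q = -1722 (q = 3*(-35*17 + 21) = 3*(-595 + 21) = 3*(-574) = -1722)
W(w, j) = 5 + w*j² (W(w, j) = w*j² + 5 = 5 + w*j²)
p(W(-7, 8)) + q = 45 - 1722 = -1677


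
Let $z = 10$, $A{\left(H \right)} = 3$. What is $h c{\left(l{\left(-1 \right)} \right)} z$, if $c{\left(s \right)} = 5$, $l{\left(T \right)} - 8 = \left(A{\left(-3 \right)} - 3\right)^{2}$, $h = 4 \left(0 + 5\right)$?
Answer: $1000$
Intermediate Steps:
$h = 20$ ($h = 4 \cdot 5 = 20$)
$l{\left(T \right)} = 8$ ($l{\left(T \right)} = 8 + \left(3 - 3\right)^{2} = 8 + 0^{2} = 8 + 0 = 8$)
$h c{\left(l{\left(-1 \right)} \right)} z = 20 \cdot 5 \cdot 10 = 100 \cdot 10 = 1000$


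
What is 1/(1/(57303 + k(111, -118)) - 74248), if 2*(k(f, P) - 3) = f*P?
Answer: -50757/3768605735 ≈ -1.3468e-5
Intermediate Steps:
k(f, P) = 3 + P*f/2 (k(f, P) = 3 + (f*P)/2 = 3 + (P*f)/2 = 3 + P*f/2)
1/(1/(57303 + k(111, -118)) - 74248) = 1/(1/(57303 + (3 + (½)*(-118)*111)) - 74248) = 1/(1/(57303 + (3 - 6549)) - 74248) = 1/(1/(57303 - 6546) - 74248) = 1/(1/50757 - 74248) = 1/(-3768605735/50757) = -50757/3768605735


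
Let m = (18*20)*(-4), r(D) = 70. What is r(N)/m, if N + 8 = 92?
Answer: -7/144 ≈ -0.048611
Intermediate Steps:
N = 84 (N = -8 + 92 = 84)
m = -1440 (m = 360*(-4) = -1440)
r(N)/m = 70/(-1440) = 70*(-1/1440) = -7/144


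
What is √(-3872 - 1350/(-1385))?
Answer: I*√297019898/277 ≈ 62.218*I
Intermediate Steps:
√(-3872 - 1350/(-1385)) = √(-3872 - 1350*(-1/1385)) = √(-3872 + 270/277) = √(-1072274/277) = I*√297019898/277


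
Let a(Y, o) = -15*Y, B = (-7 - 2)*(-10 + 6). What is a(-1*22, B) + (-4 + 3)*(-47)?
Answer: 377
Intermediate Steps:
B = 36 (B = -9*(-4) = 36)
a(-1*22, B) + (-4 + 3)*(-47) = -(-15)*22 + (-4 + 3)*(-47) = -15*(-22) - 1*(-47) = 330 + 47 = 377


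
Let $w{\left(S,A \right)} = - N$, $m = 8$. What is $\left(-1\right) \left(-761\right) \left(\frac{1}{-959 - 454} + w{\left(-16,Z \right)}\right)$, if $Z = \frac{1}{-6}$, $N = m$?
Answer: $- \frac{8603105}{1413} \approx -6088.5$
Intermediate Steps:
$N = 8$
$Z = - \frac{1}{6} \approx -0.16667$
$w{\left(S,A \right)} = -8$ ($w{\left(S,A \right)} = \left(-1\right) 8 = -8$)
$\left(-1\right) \left(-761\right) \left(\frac{1}{-959 - 454} + w{\left(-16,Z \right)}\right) = \left(-1\right) \left(-761\right) \left(\frac{1}{-959 - 454} - 8\right) = 761 \left(\frac{1}{-1413} - 8\right) = 761 \left(- \frac{1}{1413} - 8\right) = 761 \left(- \frac{11305}{1413}\right) = - \frac{8603105}{1413}$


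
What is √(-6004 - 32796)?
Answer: 20*I*√97 ≈ 196.98*I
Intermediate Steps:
√(-6004 - 32796) = √(-38800) = 20*I*√97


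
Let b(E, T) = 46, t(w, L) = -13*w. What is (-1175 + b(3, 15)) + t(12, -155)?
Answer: -1285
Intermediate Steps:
(-1175 + b(3, 15)) + t(12, -155) = (-1175 + 46) - 13*12 = -1129 - 156 = -1285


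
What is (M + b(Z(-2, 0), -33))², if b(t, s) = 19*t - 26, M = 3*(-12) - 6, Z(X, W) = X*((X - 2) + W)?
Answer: 7056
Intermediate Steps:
Z(X, W) = X*(-2 + W + X) (Z(X, W) = X*((-2 + X) + W) = X*(-2 + W + X))
M = -42 (M = -36 - 6 = -42)
b(t, s) = -26 + 19*t
(M + b(Z(-2, 0), -33))² = (-42 + (-26 + 19*(-2*(-2 + 0 - 2))))² = (-42 + (-26 + 19*(-2*(-4))))² = (-42 + (-26 + 19*8))² = (-42 + (-26 + 152))² = (-42 + 126)² = 84² = 7056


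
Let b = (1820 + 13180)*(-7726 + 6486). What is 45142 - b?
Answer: 18645142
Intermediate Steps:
b = -18600000 (b = 15000*(-1240) = -18600000)
45142 - b = 45142 - 1*(-18600000) = 45142 + 18600000 = 18645142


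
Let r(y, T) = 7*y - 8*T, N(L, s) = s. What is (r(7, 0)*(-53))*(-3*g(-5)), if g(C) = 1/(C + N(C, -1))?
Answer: -2597/2 ≈ -1298.5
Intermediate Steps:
g(C) = 1/(-1 + C) (g(C) = 1/(C - 1) = 1/(-1 + C))
r(y, T) = -8*T + 7*y
(r(7, 0)*(-53))*(-3*g(-5)) = ((-8*0 + 7*7)*(-53))*(-3/(-1 - 5)) = ((0 + 49)*(-53))*(-3/(-6)) = (49*(-53))*(-3*(-⅙)) = -2597*½ = -2597/2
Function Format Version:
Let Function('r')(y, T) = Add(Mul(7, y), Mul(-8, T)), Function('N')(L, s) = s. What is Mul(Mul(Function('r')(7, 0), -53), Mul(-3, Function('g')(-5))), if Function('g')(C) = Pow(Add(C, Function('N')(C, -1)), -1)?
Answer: Rational(-2597, 2) ≈ -1298.5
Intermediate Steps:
Function('g')(C) = Pow(Add(-1, C), -1) (Function('g')(C) = Pow(Add(C, -1), -1) = Pow(Add(-1, C), -1))
Function('r')(y, T) = Add(Mul(-8, T), Mul(7, y))
Mul(Mul(Function('r')(7, 0), -53), Mul(-3, Function('g')(-5))) = Mul(Mul(Add(Mul(-8, 0), Mul(7, 7)), -53), Mul(-3, Pow(Add(-1, -5), -1))) = Mul(Mul(Add(0, 49), -53), Mul(-3, Pow(-6, -1))) = Mul(Mul(49, -53), Mul(-3, Rational(-1, 6))) = Mul(-2597, Rational(1, 2)) = Rational(-2597, 2)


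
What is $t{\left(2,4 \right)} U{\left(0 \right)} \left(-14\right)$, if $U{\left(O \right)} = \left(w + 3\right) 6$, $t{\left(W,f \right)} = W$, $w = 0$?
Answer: $-504$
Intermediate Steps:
$U{\left(O \right)} = 18$ ($U{\left(O \right)} = \left(0 + 3\right) 6 = 3 \cdot 6 = 18$)
$t{\left(2,4 \right)} U{\left(0 \right)} \left(-14\right) = 2 \cdot 18 \left(-14\right) = 36 \left(-14\right) = -504$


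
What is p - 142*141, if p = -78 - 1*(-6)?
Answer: -20094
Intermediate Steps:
p = -72 (p = -78 + 6 = -72)
p - 142*141 = -72 - 142*141 = -72 - 20022 = -20094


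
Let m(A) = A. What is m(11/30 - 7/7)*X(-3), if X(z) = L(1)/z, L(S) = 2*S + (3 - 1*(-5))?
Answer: 19/9 ≈ 2.1111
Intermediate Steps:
L(S) = 8 + 2*S (L(S) = 2*S + (3 + 5) = 2*S + 8 = 8 + 2*S)
X(z) = 10/z (X(z) = (8 + 2*1)/z = (8 + 2)/z = 10/z)
m(11/30 - 7/7)*X(-3) = (11/30 - 7/7)*(10/(-3)) = (11*(1/30) - 7*⅐)*(10*(-⅓)) = (11/30 - 1)*(-10/3) = -19/30*(-10/3) = 19/9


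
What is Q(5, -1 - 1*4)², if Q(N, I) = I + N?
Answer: 0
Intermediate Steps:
Q(5, -1 - 1*4)² = ((-1 - 1*4) + 5)² = ((-1 - 4) + 5)² = (-5 + 5)² = 0² = 0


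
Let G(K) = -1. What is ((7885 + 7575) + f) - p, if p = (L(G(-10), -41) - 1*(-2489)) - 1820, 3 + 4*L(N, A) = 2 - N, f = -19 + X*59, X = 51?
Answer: 17781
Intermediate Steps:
f = 2990 (f = -19 + 51*59 = -19 + 3009 = 2990)
L(N, A) = -1/4 - N/4 (L(N, A) = -3/4 + (2 - N)/4 = -3/4 + (1/2 - N/4) = -1/4 - N/4)
p = 669 (p = ((-1/4 - 1/4*(-1)) - 1*(-2489)) - 1820 = ((-1/4 + 1/4) + 2489) - 1820 = (0 + 2489) - 1820 = 2489 - 1820 = 669)
((7885 + 7575) + f) - p = ((7885 + 7575) + 2990) - 1*669 = (15460 + 2990) - 669 = 18450 - 669 = 17781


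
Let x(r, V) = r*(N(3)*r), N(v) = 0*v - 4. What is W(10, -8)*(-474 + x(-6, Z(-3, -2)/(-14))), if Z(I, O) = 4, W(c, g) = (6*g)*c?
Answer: 296640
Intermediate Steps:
W(c, g) = 6*c*g
N(v) = -4 (N(v) = 0 - 4 = -4)
x(r, V) = -4*r² (x(r, V) = r*(-4*r) = -4*r²)
W(10, -8)*(-474 + x(-6, Z(-3, -2)/(-14))) = (6*10*(-8))*(-474 - 4*(-6)²) = -480*(-474 - 4*36) = -480*(-474 - 144) = -480*(-618) = 296640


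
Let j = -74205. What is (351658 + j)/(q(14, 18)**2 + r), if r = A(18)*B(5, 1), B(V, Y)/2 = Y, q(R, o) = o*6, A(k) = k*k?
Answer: 277453/12312 ≈ 22.535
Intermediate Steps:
A(k) = k**2
q(R, o) = 6*o
B(V, Y) = 2*Y
r = 648 (r = 18**2*(2*1) = 324*2 = 648)
(351658 + j)/(q(14, 18)**2 + r) = (351658 - 74205)/((6*18)**2 + 648) = 277453/(108**2 + 648) = 277453/(11664 + 648) = 277453/12312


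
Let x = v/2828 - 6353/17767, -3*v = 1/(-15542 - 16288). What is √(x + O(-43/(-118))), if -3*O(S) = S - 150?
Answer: √110228364135183997885119116830/47179372687860 ≈ 7.0371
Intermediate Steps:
v = 1/95490 (v = -1/(3*(-15542 - 16288)) = -⅓/(-31830) = -⅓*(-1/31830) = 1/95490 ≈ 1.0472e-5)
O(S) = 50 - S/3 (O(S) = -(S - 150)/3 = -(-150 + S)/3 = 50 - S/3)
x = -1715600441393/4797902307240 (x = (1/95490)/2828 - 6353/17767 = (1/95490)*(1/2828) - 6353*1/17767 = 1/270045720 - 6353/17767 = -1715600441393/4797902307240 ≈ -0.35757)
√(x + O(-43/(-118))) = √(-1715600441393/4797902307240 + (50 - (-43)/(3*(-118)))) = √(-1715600441393/4797902307240 + (50 - (-43)*(-1)/(3*118))) = √(-1715600441393/4797902307240 + (50 - ⅓*43/118)) = √(-1715600441393/4797902307240 + (50 - 43/354)) = √(-1715600441393/4797902307240 + 17657/354) = √(14018206413780593/283076236127160) = √110228364135183997885119116830/47179372687860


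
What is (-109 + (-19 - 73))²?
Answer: 40401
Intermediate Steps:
(-109 + (-19 - 73))² = (-109 - 92)² = (-201)² = 40401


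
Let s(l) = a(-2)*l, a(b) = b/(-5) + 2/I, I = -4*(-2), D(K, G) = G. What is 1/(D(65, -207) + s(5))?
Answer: -4/815 ≈ -0.0049080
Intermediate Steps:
I = 8
a(b) = 1/4 - b/5 (a(b) = b/(-5) + 2/8 = b*(-1/5) + 2*(1/8) = -b/5 + 1/4 = 1/4 - b/5)
s(l) = 13*l/20 (s(l) = (1/4 - 1/5*(-2))*l = (1/4 + 2/5)*l = 13*l/20)
1/(D(65, -207) + s(5)) = 1/(-207 + (13/20)*5) = 1/(-207 + 13/4) = 1/(-815/4) = -4/815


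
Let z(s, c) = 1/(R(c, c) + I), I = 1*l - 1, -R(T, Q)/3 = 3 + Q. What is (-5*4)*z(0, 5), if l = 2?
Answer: 20/23 ≈ 0.86957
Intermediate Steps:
R(T, Q) = -9 - 3*Q (R(T, Q) = -3*(3 + Q) = -9 - 3*Q)
I = 1 (I = 1*2 - 1 = 2 - 1 = 1)
z(s, c) = 1/(-8 - 3*c) (z(s, c) = 1/((-9 - 3*c) + 1) = 1/(-8 - 3*c))
(-5*4)*z(0, 5) = (-5*4)*(-1/(8 + 3*5)) = -(-20)/(8 + 15) = -(-20)/23 = -20*(-1/23) = 20/23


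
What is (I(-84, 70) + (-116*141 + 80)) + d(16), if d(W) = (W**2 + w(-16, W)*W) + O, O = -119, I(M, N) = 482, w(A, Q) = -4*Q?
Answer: -16681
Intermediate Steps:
d(W) = -119 - 3*W**2 (d(W) = (W**2 + (-4*W)*W) - 119 = (W**2 - 4*W**2) - 119 = -3*W**2 - 119 = -119 - 3*W**2)
(I(-84, 70) + (-116*141 + 80)) + d(16) = (482 + (-116*141 + 80)) + (-119 - 3*16**2) = (482 + (-16356 + 80)) + (-119 - 3*256) = (482 - 16276) + (-119 - 768) = -15794 - 887 = -16681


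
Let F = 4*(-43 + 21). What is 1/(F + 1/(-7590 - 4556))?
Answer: -12146/1068849 ≈ -0.011364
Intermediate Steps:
F = -88 (F = 4*(-22) = -88)
1/(F + 1/(-7590 - 4556)) = 1/(-88 + 1/(-7590 - 4556)) = 1/(-88 + 1/(-12146)) = 1/(-88 - 1/12146) = 1/(-1068849/12146) = -12146/1068849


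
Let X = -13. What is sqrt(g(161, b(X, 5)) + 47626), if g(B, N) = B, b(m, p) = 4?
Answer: sqrt(47787) ≈ 218.60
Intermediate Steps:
sqrt(g(161, b(X, 5)) + 47626) = sqrt(161 + 47626) = sqrt(47787)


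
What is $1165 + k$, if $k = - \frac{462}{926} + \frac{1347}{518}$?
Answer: $\frac{279910613}{239834} \approx 1167.1$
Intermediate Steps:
$k = \frac{504003}{239834}$ ($k = \left(-462\right) \frac{1}{926} + 1347 \cdot \frac{1}{518} = - \frac{231}{463} + \frac{1347}{518} = \frac{504003}{239834} \approx 2.1015$)
$1165 + k = 1165 + \frac{504003}{239834} = \frac{279910613}{239834}$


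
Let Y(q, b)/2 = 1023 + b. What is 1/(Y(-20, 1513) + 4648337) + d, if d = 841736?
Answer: 3916941878025/4653409 ≈ 8.4174e+5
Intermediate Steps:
Y(q, b) = 2046 + 2*b (Y(q, b) = 2*(1023 + b) = 2046 + 2*b)
1/(Y(-20, 1513) + 4648337) + d = 1/((2046 + 2*1513) + 4648337) + 841736 = 1/((2046 + 3026) + 4648337) + 841736 = 1/(5072 + 4648337) + 841736 = 1/4653409 + 841736 = 3916941878025/4653409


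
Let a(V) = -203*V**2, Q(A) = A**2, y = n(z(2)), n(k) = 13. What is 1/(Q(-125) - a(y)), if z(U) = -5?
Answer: 1/49932 ≈ 2.0027e-5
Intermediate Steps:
y = 13
1/(Q(-125) - a(y)) = 1/((-125)**2 - (-203)*13**2) = 1/(15625 - (-203)*169) = 1/(15625 - 1*(-34307)) = 1/(15625 + 34307) = 1/49932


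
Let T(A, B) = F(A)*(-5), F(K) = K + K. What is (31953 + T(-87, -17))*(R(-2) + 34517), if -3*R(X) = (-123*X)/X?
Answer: 1134297234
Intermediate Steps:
R(X) = 41 (R(X) = -(-123*X)/(3*X) = -⅓*(-123) = 41)
F(K) = 2*K
T(A, B) = -10*A (T(A, B) = (2*A)*(-5) = -10*A)
(31953 + T(-87, -17))*(R(-2) + 34517) = (31953 - 10*(-87))*(41 + 34517) = (31953 + 870)*34558 = 32823*34558 = 1134297234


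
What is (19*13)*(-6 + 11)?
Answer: 1235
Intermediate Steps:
(19*13)*(-6 + 11) = 247*5 = 1235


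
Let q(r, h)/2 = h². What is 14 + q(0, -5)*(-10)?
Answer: -486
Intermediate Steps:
q(r, h) = 2*h²
14 + q(0, -5)*(-10) = 14 + (2*(-5)²)*(-10) = 14 + (2*25)*(-10) = 14 + 50*(-10) = 14 - 500 = -486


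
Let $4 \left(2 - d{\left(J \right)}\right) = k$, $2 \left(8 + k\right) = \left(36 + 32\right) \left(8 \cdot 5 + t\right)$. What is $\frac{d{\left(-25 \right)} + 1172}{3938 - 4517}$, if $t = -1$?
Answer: $- \frac{563}{386} \approx -1.4585$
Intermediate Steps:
$k = 1318$ ($k = -8 + \frac{\left(36 + 32\right) \left(8 \cdot 5 - 1\right)}{2} = -8 + \frac{68 \left(40 - 1\right)}{2} = -8 + \frac{68 \cdot 39}{2} = -8 + \frac{1}{2} \cdot 2652 = -8 + 1326 = 1318$)
$d{\left(J \right)} = - \frac{655}{2}$ ($d{\left(J \right)} = 2 - \frac{659}{2} = - \frac{655}{2}$)
$\frac{d{\left(-25 \right)} + 1172}{3938 - 4517} = \frac{- \frac{655}{2} + 1172}{3938 - 4517} = \frac{1689}{2 \left(-579\right)} = \frac{1689}{2} \left(- \frac{1}{579}\right) = - \frac{563}{386}$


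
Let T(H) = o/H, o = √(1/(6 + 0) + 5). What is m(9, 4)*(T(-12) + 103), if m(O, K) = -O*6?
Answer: -5562 + 3*√186/4 ≈ -5551.8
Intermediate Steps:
m(O, K) = -6*O
o = √186/6 (o = √(1/6 + 5) = √(⅙ + 5) = √(31/6) = √186/6 ≈ 2.2730)
T(H) = √186/(6*H) (T(H) = (√186/6)/H = √186/(6*H))
m(9, 4)*(T(-12) + 103) = (-6*9)*((⅙)*√186/(-12) + 103) = -54*((⅙)*√186*(-1/12) + 103) = -54*(-√186/72 + 103) = -54*(103 - √186/72) = -5562 + 3*√186/4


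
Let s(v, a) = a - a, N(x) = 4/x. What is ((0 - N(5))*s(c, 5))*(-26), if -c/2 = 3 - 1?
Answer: 0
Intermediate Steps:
c = -4 (c = -2*(3 - 1) = -2*2 = -4)
s(v, a) = 0
((0 - N(5))*s(c, 5))*(-26) = ((0 - 4/5)*0)*(-26) = -4/5*0*(-26) = 0*(-26) = 0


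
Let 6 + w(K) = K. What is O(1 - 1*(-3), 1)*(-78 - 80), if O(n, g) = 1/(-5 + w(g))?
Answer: 79/5 ≈ 15.800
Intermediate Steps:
w(K) = -6 + K
O(n, g) = 1/(-11 + g) (O(n, g) = 1/(-5 + (-6 + g)) = 1/(-11 + g))
O(1 - 1*(-3), 1)*(-78 - 80) = (-78 - 80)/(-11 + 1) = -158/(-10) = -⅒*(-158) = 79/5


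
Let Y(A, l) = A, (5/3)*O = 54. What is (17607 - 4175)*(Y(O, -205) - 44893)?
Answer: -3012837896/5 ≈ -6.0257e+8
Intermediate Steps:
O = 162/5 (O = (3/5)*54 = 162/5 ≈ 32.400)
(17607 - 4175)*(Y(O, -205) - 44893) = (17607 - 4175)*(162/5 - 44893) = 13432*(-224303/5) = -3012837896/5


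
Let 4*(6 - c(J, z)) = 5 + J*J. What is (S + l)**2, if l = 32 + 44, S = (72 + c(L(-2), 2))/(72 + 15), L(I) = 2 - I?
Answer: 79441569/13456 ≈ 5903.8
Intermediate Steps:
c(J, z) = 19/4 - J**2/4 (c(J, z) = 6 - (5 + J*J)/4 = 6 - (5 + J**2)/4 = 6 + (-5/4 - J**2/4) = 19/4 - J**2/4)
S = 97/116 (S = (72 + (19/4 - (2 - 1*(-2))**2/4))/(72 + 15) = (72 + (19/4 - (2 + 2)**2/4))/87 = (72 + (19/4 - 1/4*4**2))*(1/87) = (72 + (19/4 - 1/4*16))*(1/87) = (72 + (19/4 - 4))*(1/87) = (72 + 3/4)*(1/87) = (291/4)*(1/87) = 97/116 ≈ 0.83621)
l = 76
(S + l)**2 = (97/116 + 76)**2 = (8913/116)**2 = 79441569/13456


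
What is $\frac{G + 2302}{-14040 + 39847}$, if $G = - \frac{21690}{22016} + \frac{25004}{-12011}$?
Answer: $\frac{303958233249}{3412126390016} \approx 0.089082$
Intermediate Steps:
$G = - \frac{405503327}{132217088}$ ($G = \left(-21690\right) \frac{1}{22016} + 25004 \left(- \frac{1}{12011}\right) = - \frac{10845}{11008} - \frac{25004}{12011} = - \frac{405503327}{132217088} \approx -3.067$)
$\frac{G + 2302}{-14040 + 39847} = \frac{- \frac{405503327}{132217088} + 2302}{-14040 + 39847} = \frac{303958233249}{132217088 \cdot 25807} = \frac{303958233249}{132217088} \cdot \frac{1}{25807} = \frac{303958233249}{3412126390016}$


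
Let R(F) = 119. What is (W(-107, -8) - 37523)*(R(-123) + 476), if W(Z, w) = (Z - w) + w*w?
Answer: -22347010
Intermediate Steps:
W(Z, w) = Z + w² - w (W(Z, w) = (Z - w) + w² = Z + w² - w)
(W(-107, -8) - 37523)*(R(-123) + 476) = ((-107 + (-8)² - 1*(-8)) - 37523)*(119 + 476) = ((-107 + 64 + 8) - 37523)*595 = (-35 - 37523)*595 = -37558*595 = -22347010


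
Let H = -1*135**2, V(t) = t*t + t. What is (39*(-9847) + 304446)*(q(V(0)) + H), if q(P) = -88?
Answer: 1457476731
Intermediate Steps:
V(t) = t + t**2 (V(t) = t**2 + t = t + t**2)
H = -18225 (H = -1*18225 = -18225)
(39*(-9847) + 304446)*(q(V(0)) + H) = (39*(-9847) + 304446)*(-88 - 18225) = (-384033 + 304446)*(-18313) = -79587*(-18313) = 1457476731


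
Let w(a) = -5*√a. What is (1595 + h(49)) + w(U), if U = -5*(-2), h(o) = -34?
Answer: 1561 - 5*√10 ≈ 1545.2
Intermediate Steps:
U = 10
(1595 + h(49)) + w(U) = (1595 - 34) - 5*√10 = 1561 - 5*√10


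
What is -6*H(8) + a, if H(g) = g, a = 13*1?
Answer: -35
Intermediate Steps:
a = 13
-6*H(8) + a = -6*8 + 13 = -48 + 13 = -35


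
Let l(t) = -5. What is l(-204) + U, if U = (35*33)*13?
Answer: 15010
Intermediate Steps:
U = 15015 (U = 1155*13 = 15015)
l(-204) + U = -5 + 15015 = 15010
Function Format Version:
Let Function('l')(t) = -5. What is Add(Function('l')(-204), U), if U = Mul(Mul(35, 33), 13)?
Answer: 15010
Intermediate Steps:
U = 15015 (U = Mul(1155, 13) = 15015)
Add(Function('l')(-204), U) = Add(-5, 15015) = 15010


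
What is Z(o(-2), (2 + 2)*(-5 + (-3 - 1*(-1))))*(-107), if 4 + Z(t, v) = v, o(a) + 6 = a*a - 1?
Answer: 3424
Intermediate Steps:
o(a) = -7 + a² (o(a) = -6 + (a*a - 1) = -6 + (a² - 1) = -6 + (-1 + a²) = -7 + a²)
Z(t, v) = -4 + v
Z(o(-2), (2 + 2)*(-5 + (-3 - 1*(-1))))*(-107) = (-4 + (2 + 2)*(-5 + (-3 - 1*(-1))))*(-107) = (-4 + 4*(-5 + (-3 + 1)))*(-107) = (-4 + 4*(-5 - 2))*(-107) = (-4 + 4*(-7))*(-107) = (-4 - 28)*(-107) = -32*(-107) = 3424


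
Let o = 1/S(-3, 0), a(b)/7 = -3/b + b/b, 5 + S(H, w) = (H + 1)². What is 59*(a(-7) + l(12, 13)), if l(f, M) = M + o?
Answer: 1298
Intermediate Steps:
S(H, w) = -5 + (1 + H)² (S(H, w) = -5 + (H + 1)² = -5 + (1 + H)²)
a(b) = 7 - 21/b (a(b) = 7*(-3/b + b/b) = 7*(-3/b + 1) = 7*(1 - 3/b) = 7 - 21/b)
o = -1 (o = 1/(-5 + (1 - 3)²) = 1/(-5 + (-2)²) = 1/(-5 + 4) = 1/(-1) = 1*(-1) = -1)
l(f, M) = -1 + M (l(f, M) = M - 1 = -1 + M)
59*(a(-7) + l(12, 13)) = 59*((7 - 21/(-7)) + (-1 + 13)) = 59*((7 - 21*(-⅐)) + 12) = 59*((7 + 3) + 12) = 59*(10 + 12) = 59*22 = 1298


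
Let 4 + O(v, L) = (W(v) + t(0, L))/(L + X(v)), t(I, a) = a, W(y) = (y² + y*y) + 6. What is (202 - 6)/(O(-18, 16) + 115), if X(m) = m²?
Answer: 6664/3841 ≈ 1.7350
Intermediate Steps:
W(y) = 6 + 2*y² (W(y) = (y² + y²) + 6 = 2*y² + 6 = 6 + 2*y²)
O(v, L) = -4 + (6 + L + 2*v²)/(L + v²) (O(v, L) = -4 + ((6 + 2*v²) + L)/(L + v²) = -4 + (6 + L + 2*v²)/(L + v²))
(202 - 6)/(O(-18, 16) + 115) = (202 - 6)/((6 - 3*16 - 2*(-18)²)/(16 + (-18)²) + 115) = 196/((6 - 48 - 2*324)/(16 + 324) + 115) = 196/((6 - 48 - 648)/340 + 115) = 196/((1/340)*(-690) + 115) = 196/(-69/34 + 115) = 196/(3841/34) = 196*(34/3841) = 6664/3841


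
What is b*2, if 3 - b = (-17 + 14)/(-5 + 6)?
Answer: 12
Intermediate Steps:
b = 6 (b = 3 - (-17 + 14)/(-5 + 6) = 3 - (-3)/1 = 3 - (-3) = 3 - 1*(-3) = 3 + 3 = 6)
b*2 = 6*2 = 12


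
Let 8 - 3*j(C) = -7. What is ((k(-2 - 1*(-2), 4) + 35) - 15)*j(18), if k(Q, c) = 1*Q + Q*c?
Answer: 100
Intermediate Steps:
j(C) = 5 (j(C) = 8/3 - 1/3*(-7) = 8/3 + 7/3 = 5)
k(Q, c) = Q + Q*c
((k(-2 - 1*(-2), 4) + 35) - 15)*j(18) = (((-2 - 1*(-2))*(1 + 4) + 35) - 15)*5 = (((-2 + 2)*5 + 35) - 15)*5 = ((0*5 + 35) - 15)*5 = ((0 + 35) - 15)*5 = (35 - 15)*5 = 20*5 = 100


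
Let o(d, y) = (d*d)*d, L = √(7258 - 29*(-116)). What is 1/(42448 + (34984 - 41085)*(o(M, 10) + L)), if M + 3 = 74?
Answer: -19323651/42194590641700619 + 6101*√10622/4767988742512169947 ≈ -4.5783e-10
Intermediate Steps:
M = 71 (M = -3 + 74 = 71)
L = √10622 (L = √(7258 + 3364) = √10622 ≈ 103.06)
o(d, y) = d³ (o(d, y) = d²*d = d³)
1/(42448 + (34984 - 41085)*(o(M, 10) + L)) = 1/(42448 + (34984 - 41085)*(71³ + √10622)) = 1/(42448 - 6101*(357911 + √10622)) = 1/(42448 + (-2183615011 - 6101*√10622)) = 1/(-2183572563 - 6101*√10622)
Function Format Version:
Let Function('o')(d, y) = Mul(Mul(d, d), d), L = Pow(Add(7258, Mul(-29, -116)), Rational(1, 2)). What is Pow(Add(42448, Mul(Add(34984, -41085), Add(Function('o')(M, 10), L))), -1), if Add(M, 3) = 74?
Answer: Add(Rational(-19323651, 42194590641700619), Mul(Rational(6101, 4767988742512169947), Pow(10622, Rational(1, 2)))) ≈ -4.5783e-10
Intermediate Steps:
M = 71 (M = Add(-3, 74) = 71)
L = Pow(10622, Rational(1, 2)) (L = Pow(Add(7258, 3364), Rational(1, 2)) = Pow(10622, Rational(1, 2)) ≈ 103.06)
Function('o')(d, y) = Pow(d, 3) (Function('o')(d, y) = Mul(Pow(d, 2), d) = Pow(d, 3))
Pow(Add(42448, Mul(Add(34984, -41085), Add(Function('o')(M, 10), L))), -1) = Pow(Add(42448, Mul(Add(34984, -41085), Add(Pow(71, 3), Pow(10622, Rational(1, 2))))), -1) = Pow(Add(42448, Mul(-6101, Add(357911, Pow(10622, Rational(1, 2))))), -1) = Pow(Add(42448, Add(-2183615011, Mul(-6101, Pow(10622, Rational(1, 2))))), -1) = Pow(Add(-2183572563, Mul(-6101, Pow(10622, Rational(1, 2)))), -1)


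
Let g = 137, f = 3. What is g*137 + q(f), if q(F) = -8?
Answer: 18761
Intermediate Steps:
g*137 + q(f) = 137*137 - 8 = 18769 - 8 = 18761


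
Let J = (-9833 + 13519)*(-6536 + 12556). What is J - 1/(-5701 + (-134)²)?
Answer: 271935018599/12255 ≈ 2.2190e+7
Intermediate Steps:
J = 22189720 (J = 3686*6020 = 22189720)
J - 1/(-5701 + (-134)²) = 22189720 - 1/(-5701 + (-134)²) = 22189720 - 1/(-5701 + 17956) = 22189720 - 1/12255 = 271935018599/12255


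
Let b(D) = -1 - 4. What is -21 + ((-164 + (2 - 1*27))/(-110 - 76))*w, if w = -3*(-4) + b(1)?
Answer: -861/62 ≈ -13.887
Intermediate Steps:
b(D) = -5
w = 7 (w = -3*(-4) - 5 = 12 - 5 = 7)
-21 + ((-164 + (2 - 1*27))/(-110 - 76))*w = -21 + ((-164 + (2 - 1*27))/(-110 - 76))*7 = -21 + ((-164 + (2 - 27))/(-186))*7 = -21 + ((-164 - 25)*(-1/186))*7 = -21 - 189*(-1/186)*7 = -21 + (63/62)*7 = -21 + 441/62 = -861/62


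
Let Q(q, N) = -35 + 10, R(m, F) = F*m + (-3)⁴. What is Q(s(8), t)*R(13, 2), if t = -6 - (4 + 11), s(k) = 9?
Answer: -2675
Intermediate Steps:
R(m, F) = 81 + F*m (R(m, F) = F*m + 81 = 81 + F*m)
t = -21 (t = -6 - 1*15 = -6 - 15 = -21)
Q(q, N) = -25
Q(s(8), t)*R(13, 2) = -25*(81 + 2*13) = -25*(81 + 26) = -25*107 = -2675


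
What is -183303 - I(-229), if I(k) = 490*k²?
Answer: -25879393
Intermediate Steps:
-183303 - I(-229) = -183303 - 490*(-229)² = -183303 - 490*52441 = -183303 - 1*25696090 = -183303 - 25696090 = -25879393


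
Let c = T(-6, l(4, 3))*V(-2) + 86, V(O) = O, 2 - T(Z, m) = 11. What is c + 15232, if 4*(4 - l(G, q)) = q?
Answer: 15336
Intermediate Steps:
l(G, q) = 4 - q/4
T(Z, m) = -9 (T(Z, m) = 2 - 1*11 = 2 - 11 = -9)
c = 104 (c = -9*(-2) + 86 = 18 + 86 = 104)
c + 15232 = 104 + 15232 = 15336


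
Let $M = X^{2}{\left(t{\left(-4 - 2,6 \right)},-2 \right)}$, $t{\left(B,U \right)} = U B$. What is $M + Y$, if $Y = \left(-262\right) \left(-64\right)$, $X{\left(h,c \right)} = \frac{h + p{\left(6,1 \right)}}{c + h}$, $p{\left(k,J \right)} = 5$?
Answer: $\frac{24213953}{1444} \approx 16769.0$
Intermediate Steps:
$t{\left(B,U \right)} = B U$
$X{\left(h,c \right)} = \frac{5 + h}{c + h}$ ($X{\left(h,c \right)} = \frac{h + 5}{c + h} = \frac{5 + h}{c + h}$)
$M = \frac{961}{1444}$ ($M = \left(\frac{5 + \left(-4 - 2\right) 6}{-2 + \left(-4 - 2\right) 6}\right)^{2} = \left(\frac{5 - 36}{-2 - 36}\right)^{2} = \left(\frac{1}{-38} \left(-31\right)\right)^{2} = \left(\left(- \frac{1}{38}\right) \left(-31\right)\right)^{2} = \left(\frac{31}{38}\right)^{2} = \frac{961}{1444} \approx 0.66551$)
$Y = 16768$
$M + Y = \frac{961}{1444} + 16768 = \frac{24213953}{1444}$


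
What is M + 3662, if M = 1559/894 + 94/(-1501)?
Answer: 4916271851/1341894 ≈ 3663.7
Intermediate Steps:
M = 2256023/1341894 (M = 1559*(1/894) + 94*(-1/1501) = 1559/894 - 94/1501 = 2256023/1341894 ≈ 1.6812)
M + 3662 = 2256023/1341894 + 3662 = 4916271851/1341894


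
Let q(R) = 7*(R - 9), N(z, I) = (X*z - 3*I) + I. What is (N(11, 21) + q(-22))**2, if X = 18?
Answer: 3721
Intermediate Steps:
N(z, I) = -2*I + 18*z (N(z, I) = (18*z - 3*I) + I = (-3*I + 18*z) + I = -2*I + 18*z)
q(R) = -63 + 7*R (q(R) = 7*(-9 + R) = -63 + 7*R)
(N(11, 21) + q(-22))**2 = ((-2*21 + 18*11) + (-63 + 7*(-22)))**2 = ((-42 + 198) + (-63 - 154))**2 = (156 - 217)**2 = (-61)**2 = 3721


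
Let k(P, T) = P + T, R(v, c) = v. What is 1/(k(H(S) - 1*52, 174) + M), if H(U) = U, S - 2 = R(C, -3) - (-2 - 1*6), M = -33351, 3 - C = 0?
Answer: -1/33216 ≈ -3.0106e-5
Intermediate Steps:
C = 3 (C = 3 - 1*0 = 3 + 0 = 3)
S = 13 (S = 2 + (3 - (-2 - 1*6)) = 2 + (3 - (-2 - 6)) = 2 + (3 - 1*(-8)) = 2 + (3 + 8) = 2 + 11 = 13)
1/(k(H(S) - 1*52, 174) + M) = 1/(((13 - 1*52) + 174) - 33351) = 1/(((13 - 52) + 174) - 33351) = 1/((-39 + 174) - 33351) = 1/(135 - 33351) = 1/(-33216) = -1/33216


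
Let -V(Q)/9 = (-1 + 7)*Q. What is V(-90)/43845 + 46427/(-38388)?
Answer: -123268409/112208124 ≈ -1.0986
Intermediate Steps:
V(Q) = -54*Q (V(Q) = -9*(-1 + 7)*Q = -54*Q)
V(-90)/43845 + 46427/(-38388) = -54*(-90)/43845 + 46427/(-38388) = 4860*(1/43845) + 46427*(-1/38388) = 324/2923 - 46427/38388 = -123268409/112208124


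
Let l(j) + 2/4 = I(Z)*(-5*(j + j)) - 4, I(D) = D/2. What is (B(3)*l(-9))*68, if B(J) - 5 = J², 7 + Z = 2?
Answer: -218484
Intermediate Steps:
Z = -5 (Z = -7 + 2 = -5)
B(J) = 5 + J²
I(D) = D/2 (I(D) = D*(½) = D/2)
l(j) = -9/2 + 25*j (l(j) = -½ + (((½)*(-5))*(-5*(j + j)) - 4) = -½ + (-(-25)*2*j/2 - 4) = -½ + (-(-25)*j - 4) = -½ + (25*j - 4) = -½ + (-4 + 25*j) = -9/2 + 25*j)
(B(3)*l(-9))*68 = ((5 + 3²)*(-9/2 + 25*(-9)))*68 = ((5 + 9)*(-9/2 - 225))*68 = (14*(-459/2))*68 = -3213*68 = -218484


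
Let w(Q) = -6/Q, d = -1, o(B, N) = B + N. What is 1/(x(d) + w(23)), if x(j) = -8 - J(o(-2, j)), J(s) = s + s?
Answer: -23/52 ≈ -0.44231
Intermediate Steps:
J(s) = 2*s
x(j) = -4 - 2*j (x(j) = -8 - 2*(-2 + j) = -8 - (-4 + 2*j) = -8 + (4 - 2*j) = -4 - 2*j)
1/(x(d) + w(23)) = 1/((-4 - 2*(-1)) - 6/23) = 1/((-4 + 2) - 6*1/23) = 1/(-2 - 6/23) = 1/(-52/23) = -23/52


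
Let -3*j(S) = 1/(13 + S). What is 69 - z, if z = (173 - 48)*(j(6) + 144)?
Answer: -1021942/57 ≈ -17929.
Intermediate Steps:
j(S) = -1/(3*(13 + S))
z = 1025875/57 (z = (173 - 48)*(-1/(39 + 3*6) + 144) = 125*(-1/(39 + 18) + 144) = 125*(-1/57 + 144) = 125*(8207/57) = 1025875/57 ≈ 17998.)
69 - z = 69 - 1*1025875/57 = 69 - 1025875/57 = -1021942/57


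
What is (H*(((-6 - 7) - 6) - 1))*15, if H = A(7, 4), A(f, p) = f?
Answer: -2100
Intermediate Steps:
H = 7
(H*(((-6 - 7) - 6) - 1))*15 = (7*(((-6 - 7) - 6) - 1))*15 = (7*((-13 - 6) - 1))*15 = (7*(-19 - 1))*15 = (7*(-20))*15 = -140*15 = -2100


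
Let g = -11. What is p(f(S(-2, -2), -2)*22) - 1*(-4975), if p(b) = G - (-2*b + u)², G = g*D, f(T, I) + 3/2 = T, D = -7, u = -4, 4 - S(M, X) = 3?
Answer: 4728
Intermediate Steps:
S(M, X) = 1 (S(M, X) = 4 - 1*3 = 4 - 3 = 1)
f(T, I) = -3/2 + T
G = 77 (G = -11*(-7) = 77)
p(b) = 77 - (-4 - 2*b)² (p(b) = 77 - (-2*b - 4)² = 77 - (-4 - 2*b)²)
p(f(S(-2, -2), -2)*22) - 1*(-4975) = (77 - 4*(2 + (-3/2 + 1)*22)²) - 1*(-4975) = (77 - 4*(2 - ½*22)²) + 4975 = (77 - 4*(2 - 11)²) + 4975 = (77 - 4*(-9)²) + 4975 = (77 - 4*81) + 4975 = (77 - 324) + 4975 = -247 + 4975 = 4728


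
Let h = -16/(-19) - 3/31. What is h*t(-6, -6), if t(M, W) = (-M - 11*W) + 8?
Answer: 35120/589 ≈ 59.626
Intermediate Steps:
t(M, W) = 8 - M - 11*W
h = 439/589 (h = -16*(-1/19) - 3*1/31 = 16/19 - 3/31 = 439/589 ≈ 0.74533)
h*t(-6, -6) = 439*(8 - 1*(-6) - 11*(-6))/589 = 439*(8 + 6 + 66)/589 = (439/589)*80 = 35120/589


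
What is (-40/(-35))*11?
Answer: 88/7 ≈ 12.571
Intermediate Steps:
(-40/(-35))*11 = -1/35*(-40)*11 = (8/7)*11 = 88/7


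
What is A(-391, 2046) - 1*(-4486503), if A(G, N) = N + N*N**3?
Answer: 17523571654005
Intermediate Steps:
A(G, N) = N + N**4
A(-391, 2046) - 1*(-4486503) = (2046 + 2046**4) - 1*(-4486503) = (2046 + 17523567165456) + 4486503 = 17523567167502 + 4486503 = 17523571654005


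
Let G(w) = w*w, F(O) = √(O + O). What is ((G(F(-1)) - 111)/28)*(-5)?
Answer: 565/28 ≈ 20.179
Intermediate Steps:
F(O) = √2*√O (F(O) = √(2*O) = √2*√O)
G(w) = w²
((G(F(-1)) - 111)/28)*(-5) = (((√2*√(-1))² - 111)/28)*(-5) = (((√2*I)² - 111)*(1/28))*(-5) = (((I*√2)² - 111)*(1/28))*(-5) = ((-2 - 111)*(1/28))*(-5) = -113*1/28*(-5) = -113/28*(-5) = 565/28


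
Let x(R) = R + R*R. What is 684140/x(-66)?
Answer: 68414/429 ≈ 159.47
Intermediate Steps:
x(R) = R + R²
684140/x(-66) = 684140/((-66*(1 - 66))) = 684140/((-66*(-65))) = 684140/4290 = 684140*(1/4290) = 68414/429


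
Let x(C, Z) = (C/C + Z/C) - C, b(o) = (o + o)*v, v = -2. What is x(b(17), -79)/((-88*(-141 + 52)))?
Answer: 4771/532576 ≈ 0.0089583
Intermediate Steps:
b(o) = -4*o (b(o) = (o + o)*(-2) = (2*o)*(-2) = -4*o)
x(C, Z) = 1 - C + Z/C (x(C, Z) = (1 + Z/C) - C = 1 - C + Z/C)
x(b(17), -79)/((-88*(-141 + 52))) = (1 - (-4)*17 - 79/((-4*17)))/((-88*(-141 + 52))) = (1 - 1*(-68) - 79/(-68))/((-88*(-89))) = (1 + 68 - 79*(-1/68))/7832 = (1 + 68 + 79/68)*(1/7832) = (4771/68)*(1/7832) = 4771/532576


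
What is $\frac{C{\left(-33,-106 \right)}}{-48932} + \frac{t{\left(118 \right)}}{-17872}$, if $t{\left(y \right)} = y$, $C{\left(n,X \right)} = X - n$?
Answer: $- \frac{558665}{109314088} \approx -0.0051106$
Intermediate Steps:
$\frac{C{\left(-33,-106 \right)}}{-48932} + \frac{t{\left(118 \right)}}{-17872} = \frac{-106 - -33}{-48932} + \frac{118}{-17872} = \left(-106 + 33\right) \left(- \frac{1}{48932}\right) + 118 \left(- \frac{1}{17872}\right) = \left(-73\right) \left(- \frac{1}{48932}\right) - \frac{59}{8936} = \frac{73}{48932} - \frac{59}{8936} = - \frac{558665}{109314088}$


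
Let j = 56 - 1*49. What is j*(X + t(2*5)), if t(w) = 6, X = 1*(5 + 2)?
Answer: 91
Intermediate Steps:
X = 7 (X = 1*7 = 7)
j = 7 (j = 56 - 49 = 7)
j*(X + t(2*5)) = 7*(7 + 6) = 7*13 = 91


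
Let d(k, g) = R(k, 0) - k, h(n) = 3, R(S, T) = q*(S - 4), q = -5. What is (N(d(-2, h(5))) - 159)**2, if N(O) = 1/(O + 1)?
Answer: 27520516/1089 ≈ 25271.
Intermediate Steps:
R(S, T) = 20 - 5*S (R(S, T) = -5*(S - 4) = -5*(-4 + S) = 20 - 5*S)
d(k, g) = 20 - 6*k (d(k, g) = (20 - 5*k) - k = 20 - 6*k)
N(O) = 1/(1 + O)
(N(d(-2, h(5))) - 159)**2 = (1/(1 + (20 - 6*(-2))) - 159)**2 = (1/(1 + (20 + 12)) - 159)**2 = (1/(1 + 32) - 159)**2 = (1/33 - 159)**2 = (-5246/33)**2 = 27520516/1089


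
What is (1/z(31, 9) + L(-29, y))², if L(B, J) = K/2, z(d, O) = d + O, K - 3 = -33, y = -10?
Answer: 358801/1600 ≈ 224.25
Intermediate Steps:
K = -30 (K = 3 - 33 = -30)
z(d, O) = O + d
L(B, J) = -15 (L(B, J) = -30/2 = -30*½ = -15)
(1/z(31, 9) + L(-29, y))² = (1/(9 + 31) - 15)² = (1/40 - 15)² = (-599/40)² = 358801/1600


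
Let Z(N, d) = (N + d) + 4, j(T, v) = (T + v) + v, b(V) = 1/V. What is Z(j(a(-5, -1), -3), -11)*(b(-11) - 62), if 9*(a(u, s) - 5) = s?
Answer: 49859/99 ≈ 503.63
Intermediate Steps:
a(u, s) = 5 + s/9
j(T, v) = T + 2*v
Z(N, d) = 4 + N + d
Z(j(a(-5, -1), -3), -11)*(b(-11) - 62) = (4 + ((5 + (⅑)*(-1)) + 2*(-3)) - 11)*(1/(-11) - 62) = (4 + ((5 - ⅑) - 6) - 11)*(-1/11 - 62) = (4 + (44/9 - 6) - 11)*(-683/11) = (4 - 10/9 - 11)*(-683/11) = -73/9*(-683/11) = 49859/99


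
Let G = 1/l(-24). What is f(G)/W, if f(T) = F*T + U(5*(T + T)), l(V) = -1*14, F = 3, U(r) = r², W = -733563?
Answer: -29/71889174 ≈ -4.0340e-7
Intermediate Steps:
l(V) = -14
G = -1/14 (G = 1/(-14) = -1/14 ≈ -0.071429)
f(T) = 3*T + 100*T² (f(T) = 3*T + (5*(T + T))² = 3*T + (5*(2*T))² = 3*T + (10*T)² = 3*T + 100*T²)
f(G)/W = -(3 + 100*(-1/14))/14/(-733563) = -(3 - 50/7)/14*(-1/733563) = -1/14*(-29/7)*(-1/733563) = (29/98)*(-1/733563) = -29/71889174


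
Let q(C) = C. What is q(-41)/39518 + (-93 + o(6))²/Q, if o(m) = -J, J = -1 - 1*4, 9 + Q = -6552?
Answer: -306296393/259277598 ≈ -1.1813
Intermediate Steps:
Q = -6561 (Q = -9 - 6552 = -6561)
J = -5 (J = -1 - 4 = -5)
o(m) = 5 (o(m) = -1*(-5) = 5)
q(-41)/39518 + (-93 + o(6))²/Q = -41/39518 + (-93 + 5)²/(-6561) = -41*1/39518 + (-88)²*(-1/6561) = -41/39518 + 7744*(-1/6561) = -41/39518 - 7744/6561 = -306296393/259277598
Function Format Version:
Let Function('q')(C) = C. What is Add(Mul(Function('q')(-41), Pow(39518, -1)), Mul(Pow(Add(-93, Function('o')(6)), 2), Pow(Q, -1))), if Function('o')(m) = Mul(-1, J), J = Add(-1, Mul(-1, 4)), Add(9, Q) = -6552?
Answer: Rational(-306296393, 259277598) ≈ -1.1813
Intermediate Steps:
Q = -6561 (Q = Add(-9, -6552) = -6561)
J = -5 (J = Add(-1, -4) = -5)
Function('o')(m) = 5 (Function('o')(m) = Mul(-1, -5) = 5)
Add(Mul(Function('q')(-41), Pow(39518, -1)), Mul(Pow(Add(-93, Function('o')(6)), 2), Pow(Q, -1))) = Add(Mul(-41, Pow(39518, -1)), Mul(Pow(Add(-93, 5), 2), Pow(-6561, -1))) = Add(Mul(-41, Rational(1, 39518)), Mul(Pow(-88, 2), Rational(-1, 6561))) = Add(Rational(-41, 39518), Mul(7744, Rational(-1, 6561))) = Add(Rational(-41, 39518), Rational(-7744, 6561)) = Rational(-306296393, 259277598)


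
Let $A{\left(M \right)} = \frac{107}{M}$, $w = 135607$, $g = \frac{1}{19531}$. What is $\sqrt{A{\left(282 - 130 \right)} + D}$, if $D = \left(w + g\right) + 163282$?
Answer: $\frac{\sqrt{658547491101520786}}{1484356} \approx 546.71$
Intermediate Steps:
$g = \frac{1}{19531} \approx 5.1201 \cdot 10^{-5}$
$D = \frac{5837601060}{19531}$ ($D = \left(135607 + \frac{1}{19531}\right) + 163282 = \frac{2648540318}{19531} + 163282 = \frac{5837601060}{19531} \approx 2.9889 \cdot 10^{5}$)
$\sqrt{A{\left(282 - 130 \right)} + D} = \sqrt{\frac{107}{282 - 130} + \frac{5837601060}{19531}} = \sqrt{\frac{107}{152} + \frac{5837601060}{19531}} = \sqrt{\frac{887317450937}{2968712}} = \frac{\sqrt{658547491101520786}}{1484356}$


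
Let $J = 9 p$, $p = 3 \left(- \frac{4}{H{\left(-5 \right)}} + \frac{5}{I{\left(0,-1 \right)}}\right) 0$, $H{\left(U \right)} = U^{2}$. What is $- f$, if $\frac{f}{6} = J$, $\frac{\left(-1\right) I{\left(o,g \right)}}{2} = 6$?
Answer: $0$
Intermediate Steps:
$I{\left(o,g \right)} = -12$ ($I{\left(o,g \right)} = \left(-2\right) 6 = -12$)
$p = 0$ ($p = 3 \left(- \frac{4}{\left(-5\right)^{2}} + \frac{5}{-12}\right) 0 = 3 \left(- \frac{4}{25} + 5 \left(- \frac{1}{12}\right)\right) 0 = 3 \left(\left(-4\right) \frac{1}{25} - \frac{5}{12}\right) 0 = 3 \left(- \frac{4}{25} - \frac{5}{12}\right) 0 = 3 \left(- \frac{173}{300}\right) 0 = \left(- \frac{173}{100}\right) 0 = 0$)
$J = 0$ ($J = 9 \cdot 0 = 0$)
$f = 0$ ($f = 6 \cdot 0 = 0$)
$- f = \left(-1\right) 0 = 0$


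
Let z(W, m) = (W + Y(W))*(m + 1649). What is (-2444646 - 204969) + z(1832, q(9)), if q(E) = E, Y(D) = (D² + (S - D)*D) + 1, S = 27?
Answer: 82400811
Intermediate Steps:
Y(D) = 1 + D² + D*(27 - D) (Y(D) = (D² + (27 - D)*D) + 1 = (D² + D*(27 - D)) + 1 = 1 + D² + D*(27 - D))
z(W, m) = (1 + 28*W)*(1649 + m) (z(W, m) = (W + (1 + 27*W))*(m + 1649) = (1 + 28*W)*(1649 + m))
(-2444646 - 204969) + z(1832, q(9)) = (-2444646 - 204969) + (1649 + 9 + 46172*1832 + 28*1832*9) = -2649615 + (1649 + 9 + 84587104 + 461664) = -2649615 + 85050426 = 82400811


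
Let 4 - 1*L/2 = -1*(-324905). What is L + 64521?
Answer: -585281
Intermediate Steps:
L = -649802 (L = 8 - (-2)*(-324905) = 8 - 2*324905 = 8 - 649810 = -649802)
L + 64521 = -649802 + 64521 = -585281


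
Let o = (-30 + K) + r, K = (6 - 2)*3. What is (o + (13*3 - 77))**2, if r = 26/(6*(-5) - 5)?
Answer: 3944196/1225 ≈ 3219.8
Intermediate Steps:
K = 12 (K = 4*3 = 12)
r = -26/35 (r = 26/(-30 - 5) = 26/(-35) = 26*(-1/35) = -26/35 ≈ -0.74286)
o = -656/35 (o = (-30 + 12) - 26/35 = -18 - 26/35 = -656/35 ≈ -18.743)
(o + (13*3 - 77))**2 = (-656/35 + (13*3 - 77))**2 = (-656/35 + (39 - 77))**2 = (-656/35 - 38)**2 = (-1986/35)**2 = 3944196/1225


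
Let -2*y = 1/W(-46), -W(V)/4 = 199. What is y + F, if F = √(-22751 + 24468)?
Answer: 1/1592 + √1717 ≈ 41.437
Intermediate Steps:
W(V) = -796 (W(V) = -4*199 = -796)
y = 1/1592 (y = -½/(-796) = -½*(-1/796) = 1/1592 ≈ 0.00062814)
F = √1717 ≈ 41.437
y + F = 1/1592 + √1717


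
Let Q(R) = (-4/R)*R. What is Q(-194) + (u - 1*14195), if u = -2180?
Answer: -16379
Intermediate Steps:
Q(R) = -4 (Q(R) = (-4/R)*R = -4)
Q(-194) + (u - 1*14195) = -4 + (-2180 - 1*14195) = -4 + (-2180 - 14195) = -4 - 16375 = -16379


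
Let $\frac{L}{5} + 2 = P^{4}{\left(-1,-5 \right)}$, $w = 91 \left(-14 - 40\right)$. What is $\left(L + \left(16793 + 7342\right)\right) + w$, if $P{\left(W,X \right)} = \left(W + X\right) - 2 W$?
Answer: $20491$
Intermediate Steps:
$P{\left(W,X \right)} = X - W$
$w = -4914$ ($w = 91 \left(-54\right) = -4914$)
$L = 1270$ ($L = -10 + 5 \left(-5 - -1\right)^{4} = -10 + 5 \left(-5 + 1\right)^{4} = -10 + 5 \left(-4\right)^{4} = -10 + 5 \cdot 256 = -10 + 1280 = 1270$)
$\left(L + \left(16793 + 7342\right)\right) + w = \left(1270 + \left(16793 + 7342\right)\right) - 4914 = \left(1270 + 24135\right) - 4914 = 25405 - 4914 = 20491$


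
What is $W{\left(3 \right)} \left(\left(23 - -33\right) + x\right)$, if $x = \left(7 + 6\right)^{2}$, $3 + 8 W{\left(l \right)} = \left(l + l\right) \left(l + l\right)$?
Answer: $\frac{7425}{8} \approx 928.13$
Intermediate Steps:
$W{\left(l \right)} = - \frac{3}{8} + \frac{l^{2}}{2}$ ($W{\left(l \right)} = - \frac{3}{8} + \frac{\left(l + l\right) \left(l + l\right)}{8} = - \frac{3}{8} + \frac{2 l 2 l}{8} = - \frac{3}{8} + \frac{4 l^{2}}{8} = - \frac{3}{8} + \frac{l^{2}}{2}$)
$x = 169$ ($x = 13^{2} = 169$)
$W{\left(3 \right)} \left(\left(23 - -33\right) + x\right) = \left(- \frac{3}{8} + \frac{3^{2}}{2}\right) \left(\left(23 - -33\right) + 169\right) = \left(- \frac{3}{8} + \frac{1}{2} \cdot 9\right) \left(\left(23 + 33\right) + 169\right) = \left(- \frac{3}{8} + \frac{9}{2}\right) \left(56 + 169\right) = \frac{33}{8} \cdot 225 = \frac{7425}{8}$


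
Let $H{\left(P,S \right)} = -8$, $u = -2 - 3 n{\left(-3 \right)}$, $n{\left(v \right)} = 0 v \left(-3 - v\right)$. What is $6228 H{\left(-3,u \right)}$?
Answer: $-49824$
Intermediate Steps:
$n{\left(v \right)} = 0$ ($n{\left(v \right)} = 0 \left(-3 - v\right) = 0$)
$u = -2$ ($u = -2 - 0 = -2 + 0 = -2$)
$6228 H{\left(-3,u \right)} = 6228 \left(-8\right) = -49824$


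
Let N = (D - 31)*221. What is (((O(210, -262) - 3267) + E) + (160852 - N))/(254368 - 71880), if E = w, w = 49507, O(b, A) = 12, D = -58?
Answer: 226773/182488 ≈ 1.2427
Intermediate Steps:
E = 49507
N = -19669 (N = (-58 - 31)*221 = -89*221 = -19669)
(((O(210, -262) - 3267) + E) + (160852 - N))/(254368 - 71880) = (((12 - 3267) + 49507) + (160852 - 1*(-19669)))/(254368 - 71880) = ((-3255 + 49507) + (160852 + 19669))/182488 = (46252 + 180521)*(1/182488) = 226773*(1/182488) = 226773/182488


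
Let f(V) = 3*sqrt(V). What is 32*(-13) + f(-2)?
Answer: -416 + 3*I*sqrt(2) ≈ -416.0 + 4.2426*I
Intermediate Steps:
32*(-13) + f(-2) = 32*(-13) + 3*sqrt(-2) = -416 + 3*(I*sqrt(2)) = -416 + 3*I*sqrt(2)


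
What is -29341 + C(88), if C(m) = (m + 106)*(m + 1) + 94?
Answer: -11981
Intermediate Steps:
C(m) = 94 + (1 + m)*(106 + m) (C(m) = (106 + m)*(1 + m) + 94 = (1 + m)*(106 + m) + 94 = 94 + (1 + m)*(106 + m))
-29341 + C(88) = -29341 + (200 + 88**2 + 107*88) = -29341 + (200 + 7744 + 9416) = -29341 + 17360 = -11981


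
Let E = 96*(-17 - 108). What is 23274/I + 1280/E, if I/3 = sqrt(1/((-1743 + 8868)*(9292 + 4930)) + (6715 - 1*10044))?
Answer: -8/75 - 38790*I*sqrt(1367303332987549230)/337333395749 ≈ -0.10667 - 134.46*I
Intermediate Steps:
E = -12000 (E = 96*(-125) = -12000)
I = I*sqrt(1367303332987549230)/6755450 (I = 3*sqrt(1/((-1743 + 8868)*(9292 + 4930)) + (6715 - 1*10044)) = 3*sqrt(1/(7125*14222) + (6715 - 10044)) = 3*sqrt(1/101331750 - 3329) = 3*sqrt(-337333395749/101331750) = 3*(I*sqrt(1367303332987549230)/20266350) = I*sqrt(1367303332987549230)/6755450 ≈ 173.09*I)
23274/I + 1280/E = 23274/((I*sqrt(1367303332987549230)/6755450)) + 1280/(-12000) = 23274*(-5*I*sqrt(1367303332987549230)/1012000187247) + 1280*(-1/12000) = -38790*I*sqrt(1367303332987549230)/337333395749 - 8/75 = -8/75 - 38790*I*sqrt(1367303332987549230)/337333395749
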